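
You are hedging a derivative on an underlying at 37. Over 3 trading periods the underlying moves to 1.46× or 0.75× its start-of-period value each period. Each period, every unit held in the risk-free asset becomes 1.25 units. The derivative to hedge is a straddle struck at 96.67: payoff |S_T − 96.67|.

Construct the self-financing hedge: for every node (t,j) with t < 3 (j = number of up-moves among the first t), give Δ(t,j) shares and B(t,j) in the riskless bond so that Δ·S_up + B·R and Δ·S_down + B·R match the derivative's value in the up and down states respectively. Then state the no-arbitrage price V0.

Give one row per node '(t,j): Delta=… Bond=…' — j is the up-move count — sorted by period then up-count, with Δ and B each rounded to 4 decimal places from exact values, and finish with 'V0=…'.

(0,0): Delta=-0.5535 Bond=39.5820
(1,0): Delta=-1.0000 Bond=61.8688
(1,1): Delta=-0.4571 Bond=44.2732
(2,0): Delta=-1.0000 Bond=77.3360
(2,1): Delta=-1.0000 Bond=77.3360
(2,2): Delta=-0.3400 Bond=46.1038
V0=19.1037

No-arbitrage ⇒ martingale measure with p* = (R−d)/(u−d) = 0.7042.
Terminal values V(3,·): V(3,0)=81.0606, V(3,1)=66.2837, V(3,2)=37.5181, V(3,3)=18.4790
  t=2,j=0: stock 20.8125 → up 30.3863 (V=66.2837), down 15.6094 (V=81.0606). Price 56.5235; hedge Δ=-1.0000, bond B=77.3360.
  t=2,j=1: stock 40.5150 → up 59.1519 (V=37.5181), down 30.3863 (V=66.2837). Price 36.8210; hedge Δ=-1.0000, bond B=77.3360.
  t=2,j=2: stock 78.8692 → up 115.1490 (V=18.4790), down 59.1519 (V=37.5181). Price 19.2882; hedge Δ=-0.3400, bond B=46.1038.
  t=1,j=0: stock 27.7500 → up 40.5150 (V=36.8210), down 20.8125 (V=56.5235). Price 34.1188; hedge Δ=-1.0000, bond B=61.8688.
  t=1,j=1: stock 54.0200 → up 78.8692 (V=19.2882), down 40.5150 (V=36.8210). Price 19.5792; hedge Δ=-0.4571, bond B=44.2732.
  t=0,j=0: stock 37.0000 → up 54.0200 (V=19.5792), down 27.7500 (V=34.1188). Price 19.1037; hedge Δ=-0.5535, bond B=39.5820.
Root portfolio cost Δ·37+B reproduces V0=19.1037.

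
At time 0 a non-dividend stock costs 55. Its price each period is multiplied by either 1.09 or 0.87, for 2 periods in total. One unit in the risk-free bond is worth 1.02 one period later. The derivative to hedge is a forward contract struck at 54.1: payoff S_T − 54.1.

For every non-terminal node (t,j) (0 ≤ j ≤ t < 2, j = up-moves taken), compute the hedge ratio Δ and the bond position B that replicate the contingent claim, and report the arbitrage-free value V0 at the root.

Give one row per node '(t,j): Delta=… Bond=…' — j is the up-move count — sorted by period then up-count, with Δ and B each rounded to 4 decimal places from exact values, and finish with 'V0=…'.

No-arbitrage ⇒ martingale measure with p* = (R−d)/(u−d) = 0.6818.
Terminal values V(2,·): V(2,0)=-12.4705, V(2,1)=-1.9435, V(2,2)=11.2455
  t=1,j=0: stock 47.8500 → up 52.1565 (V=-1.9435), down 41.6295 (V=-12.4705). Price -5.1892; hedge Δ=1.0000, bond B=-53.0392.
  t=1,j=1: stock 59.9500 → up 65.3455 (V=11.2455), down 52.1565 (V=-1.9435). Price 6.9108; hedge Δ=1.0000, bond B=-53.0392.
  t=0,j=0: stock 55.0000 → up 59.9500 (V=6.9108), down 47.8500 (V=-5.1892). Price 3.0008; hedge Δ=1.0000, bond B=-51.9992.
Check: Δ(0,0)·S0 + B(0,0) = 3.0008 = V0.

(0,0): Delta=1.0000 Bond=-51.9992
(1,0): Delta=1.0000 Bond=-53.0392
(1,1): Delta=1.0000 Bond=-53.0392
V0=3.0008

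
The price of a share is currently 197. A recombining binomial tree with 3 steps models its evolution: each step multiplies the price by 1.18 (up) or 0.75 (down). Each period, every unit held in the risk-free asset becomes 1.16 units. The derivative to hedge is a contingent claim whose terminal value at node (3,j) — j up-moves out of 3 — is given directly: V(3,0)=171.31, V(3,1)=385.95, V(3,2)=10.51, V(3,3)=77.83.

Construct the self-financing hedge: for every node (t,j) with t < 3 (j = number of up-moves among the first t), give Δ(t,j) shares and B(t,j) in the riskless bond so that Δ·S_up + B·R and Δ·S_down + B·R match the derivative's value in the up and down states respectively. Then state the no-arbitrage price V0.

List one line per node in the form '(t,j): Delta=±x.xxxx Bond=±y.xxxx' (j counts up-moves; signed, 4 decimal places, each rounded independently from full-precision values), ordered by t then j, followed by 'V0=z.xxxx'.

No-arbitrage ⇒ martingale measure with p* = (R−d)/(u−d) = 0.9535.
At expiry t=3: V(3,0)=171.3100, V(3,1)=385.9500, V(3,2)=10.5100, V(3,3)=77.8300
(2,0): S=110.8125. Δ = (V_up−V_dn)/(S_up−S_dn) = (385.9500−171.3100)/(130.7587−83.1094) = 4.5046. V = [p*·385.9500 + (1−p*)·171.3100]/1.16 = 324.1093. B = V − Δ·S = -175.0535.
(2,1): S=174.3450. Δ = (V_up−V_dn)/(S_up−S_dn) = (10.5100−385.9500)/(205.7271−130.7587) = -5.0080. V = [p*·10.5100 + (1−p*)·385.9500]/1.16 = 24.1141. B = V − Δ·S = 897.2304.
(2,2): S=274.3028. Δ = (V_up−V_dn)/(S_up−S_dn) = (77.8300−10.5100)/(323.6773−205.7271) = 0.5707. V = [p*·77.8300 + (1−p*)·10.5100]/1.16 = 64.3955. B = V − Δ·S = -92.1626.
(1,0): S=147.7500. Δ = (V_up−V_dn)/(S_up−S_dn) = (24.1141−324.1093)/(174.3450−110.8125) = -4.7219. V = [p*·24.1141 + (1−p*)·324.1093]/1.16 = 32.8167. B = V − Δ·S = 730.4799.
(1,1): S=232.4600. Δ = (V_up−V_dn)/(S_up−S_dn) = (64.3955−24.1141)/(274.3028−174.3450) = 0.4030. V = [p*·64.3955 + (1−p*)·24.1141]/1.16 = 53.8983. B = V − Δ·S = -39.7796.
(0,0): S=197.0000. Δ = (V_up−V_dn)/(S_up−S_dn) = (53.8983−32.8167)/(232.4600−147.7500) = 0.2489. V = [p*·53.8983 + (1−p*)·32.8167]/1.16 = 45.6187. B = V − Δ·S = -3.4082.
Each (Δ,B) replicates both successor values, so the strategy is self-financing and V0 is arbitrage-free.

(0,0): Delta=0.2489 Bond=-3.4082
(1,0): Delta=-4.7219 Bond=730.4799
(1,1): Delta=0.4030 Bond=-39.7796
(2,0): Delta=4.5046 Bond=-175.0535
(2,1): Delta=-5.0080 Bond=897.2304
(2,2): Delta=0.5707 Bond=-92.1626
V0=45.6187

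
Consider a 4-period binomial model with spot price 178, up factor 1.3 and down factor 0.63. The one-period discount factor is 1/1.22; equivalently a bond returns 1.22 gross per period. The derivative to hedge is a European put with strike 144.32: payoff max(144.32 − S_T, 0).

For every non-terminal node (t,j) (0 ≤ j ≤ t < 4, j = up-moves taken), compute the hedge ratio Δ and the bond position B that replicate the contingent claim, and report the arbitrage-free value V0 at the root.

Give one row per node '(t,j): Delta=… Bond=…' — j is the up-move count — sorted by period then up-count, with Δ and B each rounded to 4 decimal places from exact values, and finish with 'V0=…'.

No-arbitrage ⇒ martingale measure with p* = (R−d)/(u−d) = 0.8806.
Payoff layer (t=4): V(4,0)=116.2797, V(4,1)=86.4591, V(4,2)=24.9245, V(4,3)=0.0000, V(4,4)=0.0000
(3,0): S=44.5084. Δ = (V_up−V_dn)/(S_up−S_dn) = (86.4591−116.2797)/(57.8609−28.0403) = -1.0000. V = [p*·86.4591 + (1−p*)·116.2797]/1.22 = 73.7867. B = V − Δ·S = 118.2951.
(3,1): S=91.8427. Δ = (V_up−V_dn)/(S_up−S_dn) = (24.9245−86.4591)/(119.3955−57.8609) = -1.0000. V = [p*·24.9245 + (1−p*)·86.4591]/1.22 = 26.4524. B = V − Δ·S = 118.2951.
(3,2): S=189.5166. Δ = (V_up−V_dn)/(S_up−S_dn) = (0.0000−24.9245)/(246.3716−119.3955) = -0.1963. V = [p*·0.0000 + (1−p*)·24.9245]/1.22 = 2.4394. B = V − Δ·S = 39.6402.
(3,3): S=391.0660. Δ = (V_up−V_dn)/(S_up−S_dn) = (0.0000−0.0000)/(508.3858−246.3716) = 0.0000. V = [p*·0.0000 + (1−p*)·0.0000]/1.22 = 0.0000. B = V − Δ·S = 0.0000.
(2,0): S=70.6482. Δ = (V_up−V_dn)/(S_up−S_dn) = (26.4524−73.7867)/(91.8427−44.5084) = -1.0000. V = [p*·26.4524 + (1−p*)·73.7867]/1.22 = 26.3150. B = V − Δ·S = 96.9632.
(2,1): S=145.7820. Δ = (V_up−V_dn)/(S_up−S_dn) = (2.4394−26.4524)/(189.5166−91.8427) = -0.2458. V = [p*·2.4394 + (1−p*)·26.4524]/1.22 = 4.3497. B = V − Δ·S = 40.1900.
(2,2): S=300.8200. Δ = (V_up−V_dn)/(S_up−S_dn) = (0.0000−2.4394)/(391.0660−189.5166) = -0.0121. V = [p*·0.0000 + (1−p*)·2.4394]/1.22 = 0.2387. B = V − Δ·S = 3.8796.
(1,0): S=112.1400. Δ = (V_up−V_dn)/(S_up−S_dn) = (4.3497−26.3150)/(145.7820−70.6482) = -0.2923. V = [p*·4.3497 + (1−p*)·26.3150]/1.22 = 5.7151. B = V − Δ·S = 38.4991.
(1,1): S=231.4000. Δ = (V_up−V_dn)/(S_up−S_dn) = (0.2387−4.3497)/(300.8200−145.7820) = -0.0265. V = [p*·0.2387 + (1−p*)·4.3497]/1.22 = 0.5980. B = V − Δ·S = 6.7338.
(0,0): S=178.0000. Δ = (V_up−V_dn)/(S_up−S_dn) = (0.5980−5.7151)/(231.4000−112.1400) = -0.0429. V = [p*·0.5980 + (1−p*)·5.7151]/1.22 = 0.9910. B = V − Δ·S = 8.6284.
The time-0 hedge costs 0.9910, which is the no-arbitrage price.

(0,0): Delta=-0.0429 Bond=8.6284
(1,0): Delta=-0.2923 Bond=38.4991
(1,1): Delta=-0.0265 Bond=6.7338
(2,0): Delta=-1.0000 Bond=96.9632
(2,1): Delta=-0.2458 Bond=40.1900
(2,2): Delta=-0.0121 Bond=3.8796
(3,0): Delta=-1.0000 Bond=118.2951
(3,1): Delta=-1.0000 Bond=118.2951
(3,2): Delta=-0.1963 Bond=39.6402
(3,3): Delta=0.0000 Bond=0.0000
V0=0.9910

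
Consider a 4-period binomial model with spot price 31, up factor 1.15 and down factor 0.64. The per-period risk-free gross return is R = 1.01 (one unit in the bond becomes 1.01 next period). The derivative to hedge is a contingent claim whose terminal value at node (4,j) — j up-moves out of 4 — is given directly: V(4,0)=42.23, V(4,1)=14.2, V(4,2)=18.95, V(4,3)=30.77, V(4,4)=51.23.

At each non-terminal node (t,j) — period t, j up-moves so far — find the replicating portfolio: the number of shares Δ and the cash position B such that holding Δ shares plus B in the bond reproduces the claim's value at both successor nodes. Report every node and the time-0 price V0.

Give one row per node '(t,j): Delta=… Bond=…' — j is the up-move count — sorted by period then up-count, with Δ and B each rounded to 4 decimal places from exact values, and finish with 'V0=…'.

Since d<R<u, set p* = (R−d)/(u−d) = 0.7255; price each node as the discounted p*-expectation of its children.
Payoff layer (t=4): V(4,0)=42.2300, V(4,1)=14.2000, V(4,2)=18.9500, V(4,3)=30.7700, V(4,4)=51.2300
(3,0): S=8.1265. Δ = (V_up−V_dn)/(S_up−S_dn) = (14.2000−42.2300)/(9.3454−5.2009) = -6.7632. V = [p*·14.2000 + (1−p*)·42.2300]/1.01 = 21.6777. B = V − Δ·S = 76.6385.
(3,1): S=14.6022. Δ = (V_up−V_dn)/(S_up−S_dn) = (18.9500−14.2000)/(16.7926−9.3454) = 0.6378. V = [p*·18.9500 + (1−p*)·14.2000]/1.01 = 17.4714. B = V − Δ·S = 8.1576.
(3,2): S=26.2384. Δ = (V_up−V_dn)/(S_up−S_dn) = (30.7700−18.9500)/(30.1742−16.7926) = 0.8833. V = [p*·30.7700 + (1−p*)·18.9500]/1.01 = 27.2528. B = V − Δ·S = 4.0763.
(3,3): S=47.1471. Δ = (V_up−V_dn)/(S_up−S_dn) = (51.2300−30.7700)/(54.2192−30.1742) = 0.8509. V = [p*·51.2300 + (1−p*)·30.7700]/1.01 = 45.1619. B = V − Δ·S = 5.0443.
(2,0): S=12.6976. Δ = (V_up−V_dn)/(S_up−S_dn) = (17.4714−21.6777)/(14.6022−8.1265) = -0.6496. V = [p*·17.4714 + (1−p*)·21.6777]/1.01 = 18.4416. B = V − Δ·S = 26.6894.
(2,1): S=22.8160. Δ = (V_up−V_dn)/(S_up−S_dn) = (27.2528−17.4714)/(26.2384−14.6022) = 0.8406. V = [p*·27.2528 + (1−p*)·17.4714]/1.01 = 24.3244. B = V − Δ·S = 5.1452.
(2,2): S=40.9975. Δ = (V_up−V_dn)/(S_up−S_dn) = (45.1619−27.2528)/(47.1471−26.2384) = 0.8565. V = [p*·45.1619 + (1−p*)·27.2528]/1.01 = 39.8472. B = V − Δ·S = 4.7312.
(1,0): S=19.8400. Δ = (V_up−V_dn)/(S_up−S_dn) = (24.3244−18.4416)/(22.8160−12.6976) = 0.5814. V = [p*·24.3244 + (1−p*)·18.4416]/1.01 = 22.4847. B = V − Δ·S = 10.9498.
(1,1): S=35.6500. Δ = (V_up−V_dn)/(S_up−S_dn) = (39.8472−24.3244)/(40.9975−22.8160) = 0.8538. V = [p*·39.8472 + (1−p*)·24.3244]/1.01 = 35.2337. B = V − Δ·S = 4.7969.
(0,0): S=31.0000. Δ = (V_up−V_dn)/(S_up−S_dn) = (35.2337−22.4847)/(35.6500−19.8400) = 0.8064. V = [p*·35.2337 + (1−p*)·22.4847]/1.01 = 31.4198. B = V − Δ·S = 6.4217.
Root portfolio cost Δ·31+B reproduces V0=31.4198.

(0,0): Delta=0.8064 Bond=6.4217
(1,0): Delta=0.5814 Bond=10.9498
(1,1): Delta=0.8538 Bond=4.7969
(2,0): Delta=-0.6496 Bond=26.6894
(2,1): Delta=0.8406 Bond=5.1452
(2,2): Delta=0.8565 Bond=4.7312
(3,0): Delta=-6.7632 Bond=76.6385
(3,1): Delta=0.6378 Bond=8.1576
(3,2): Delta=0.8833 Bond=4.0763
(3,3): Delta=0.8509 Bond=5.0443
V0=31.4198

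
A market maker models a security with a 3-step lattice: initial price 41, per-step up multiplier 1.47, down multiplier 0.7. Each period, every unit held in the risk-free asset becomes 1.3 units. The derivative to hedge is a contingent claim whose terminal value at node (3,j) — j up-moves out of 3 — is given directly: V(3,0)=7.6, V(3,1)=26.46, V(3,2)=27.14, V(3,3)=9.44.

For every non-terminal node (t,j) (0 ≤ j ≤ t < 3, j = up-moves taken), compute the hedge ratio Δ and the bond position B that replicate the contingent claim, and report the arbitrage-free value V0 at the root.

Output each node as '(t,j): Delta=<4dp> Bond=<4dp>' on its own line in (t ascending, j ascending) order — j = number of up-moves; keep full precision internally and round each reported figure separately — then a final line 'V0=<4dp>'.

No-arbitrage ⇒ martingale measure with p* = (R−d)/(u−d) = 0.7792.
Payoff layer (t=3): V(3,0)=7.6000, V(3,1)=26.4600, V(3,2)=27.1400, V(3,3)=9.4400
  t=2,j=0: stock 20.0900 → up 29.5323 (V=26.4600), down 14.0630 (V=7.6000). Price 17.1508; hedge Δ=1.2192, bond B=-7.3427.
  t=2,j=1: stock 42.1890 → up 62.0178 (V=27.1400), down 29.5323 (V=26.4600). Price 20.7614; hedge Δ=0.0209, bond B=19.8783.
  t=2,j=2: stock 88.5969 → up 130.2374 (V=9.4400), down 62.0178 (V=27.1400). Price 10.2675; hedge Δ=-0.2595, bond B=33.2545.
  t=1,j=0: stock 28.7000 → up 42.1890 (V=20.7614), down 20.0900 (V=17.1508). Price 15.3572; hedge Δ=0.1634, bond B=10.6681.
  t=1,j=1: stock 60.2700 → up 88.5969 (V=10.2675), down 42.1890 (V=20.7614). Price 9.6803; hedge Δ=-0.2261, bond B=23.3087.
  t=0,j=0: stock 41.0000 → up 60.2700 (V=9.6803), down 28.7000 (V=15.3572). Price 8.4105; hedge Δ=-0.1798, bond B=15.7830.
Root portfolio cost Δ·41+B reproduces V0=8.4105.

(0,0): Delta=-0.1798 Bond=15.7830
(1,0): Delta=0.1634 Bond=10.6681
(1,1): Delta=-0.2261 Bond=23.3087
(2,0): Delta=1.2192 Bond=-7.3427
(2,1): Delta=0.0209 Bond=19.8783
(2,2): Delta=-0.2595 Bond=33.2545
V0=8.4105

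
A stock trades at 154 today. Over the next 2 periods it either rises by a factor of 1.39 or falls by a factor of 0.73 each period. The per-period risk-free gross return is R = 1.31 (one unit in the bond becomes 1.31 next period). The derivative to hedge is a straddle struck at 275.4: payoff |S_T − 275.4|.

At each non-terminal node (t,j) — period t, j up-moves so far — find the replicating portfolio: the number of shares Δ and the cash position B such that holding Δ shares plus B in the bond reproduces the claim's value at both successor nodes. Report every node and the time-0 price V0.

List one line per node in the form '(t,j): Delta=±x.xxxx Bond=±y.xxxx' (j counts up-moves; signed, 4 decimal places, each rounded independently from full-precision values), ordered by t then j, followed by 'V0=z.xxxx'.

No-arbitrage ⇒ martingale measure with p* = (R−d)/(u−d) = 0.8788.
At expiry t=2: V(2,0)=193.3334, V(2,1)=119.1362, V(2,2)=22.1434
(1,0): S=112.4200. Δ = (V_up−V_dn)/(S_up−S_dn) = (119.1362−193.3334)/(156.2638−82.0666) = -1.0000. V = [p*·119.1362 + (1−p*)·193.3334]/1.31 = 97.8090. B = V − Δ·S = 210.2290.
(1,1): S=214.0600. Δ = (V_up−V_dn)/(S_up−S_dn) = (22.1434−119.1362)/(297.5434−156.2638) = -0.6865. V = [p*·22.1434 + (1−p*)·119.1362]/1.31 = 25.8779. B = V − Δ·S = 172.8367.
(0,0): S=154.0000. Δ = (V_up−V_dn)/(S_up−S_dn) = (25.8779−97.8090)/(214.0600−112.4200) = -0.7077. V = [p*·25.8779 + (1−p*)·97.8090]/1.31 = 26.4098. B = V − Δ·S = 135.3963.
Root portfolio cost Δ·154+B reproduces V0=26.4098.

(0,0): Delta=-0.7077 Bond=135.3963
(1,0): Delta=-1.0000 Bond=210.2290
(1,1): Delta=-0.6865 Bond=172.8367
V0=26.4098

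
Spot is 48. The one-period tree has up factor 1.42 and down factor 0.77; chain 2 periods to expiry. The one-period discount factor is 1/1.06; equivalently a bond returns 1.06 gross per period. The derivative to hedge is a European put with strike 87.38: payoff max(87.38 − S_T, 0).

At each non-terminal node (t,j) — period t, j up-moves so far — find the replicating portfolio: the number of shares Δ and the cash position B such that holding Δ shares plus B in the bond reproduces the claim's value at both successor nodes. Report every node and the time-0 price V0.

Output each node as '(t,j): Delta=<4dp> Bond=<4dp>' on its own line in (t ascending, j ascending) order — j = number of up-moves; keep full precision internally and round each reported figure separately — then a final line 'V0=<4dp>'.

(0,0): Delta=-0.8731 Bond=73.3429
(1,0): Delta=-1.0000 Bond=82.4340
(1,1): Delta=-0.7877 Bond=71.9208
V0=31.4344

Risk-neutral probability p* = (R−d)/(u−d) = (1.06−0.77)/(1.42−0.77) = 0.4462.
Terminal payoffs: V(2,0)=58.9208, V(2,1)=34.8968, V(2,2)=0.0000
  t=1,j=0: stock 36.9600 → up 52.4832 (V=34.8968), down 28.4592 (V=58.9208). Price 45.4740; hedge Δ=-1.0000, bond B=82.4340.
  t=1,j=1: stock 68.1600 → up 96.7872 (V=0.0000), down 52.4832 (V=34.8968). Price 18.2335; hedge Δ=-0.7877, bond B=71.9208.
  t=0,j=0: stock 48.0000 → up 68.1600 (V=18.2335), down 36.9600 (V=45.4740). Price 31.4344; hedge Δ=-0.8731, bond B=73.3429.
The time-0 hedge costs 31.4344, which is the no-arbitrage price.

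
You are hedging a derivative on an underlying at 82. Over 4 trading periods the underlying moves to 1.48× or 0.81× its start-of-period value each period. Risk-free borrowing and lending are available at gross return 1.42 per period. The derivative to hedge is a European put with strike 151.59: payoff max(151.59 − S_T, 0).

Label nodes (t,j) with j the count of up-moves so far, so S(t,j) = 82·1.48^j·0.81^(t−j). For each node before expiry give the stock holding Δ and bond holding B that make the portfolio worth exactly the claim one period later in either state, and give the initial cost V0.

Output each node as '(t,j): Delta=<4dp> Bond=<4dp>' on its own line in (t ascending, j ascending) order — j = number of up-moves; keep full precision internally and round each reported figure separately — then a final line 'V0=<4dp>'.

(0,0): Delta=-0.0553 Bond=4.9263
(1,0): Delta=-0.4113 Bond=30.6378
(1,1): Delta=-0.0362 Bond=4.6699
(2,0): Delta=-1.0000 Bond=75.1785
(2,1): Delta=-0.3796 Bond=40.3904
(2,2): Delta=-0.0177 Bond=3.3106
(3,0): Delta=-1.0000 Bond=106.7535
(3,1): Delta=-1.0000 Bond=106.7535
(3,2): Delta=-0.3462 Bond=52.4954
(3,3): Delta=0.0000 Bond=0.0000
V0=0.3889

Since d<R<u, set p* = (R−d)/(u−d) = 0.9104; price each node as the discounted p*-expectation of its children.
Terminal values V(4,·): V(4,0)=116.2917, V(4,1)=87.0943, V(4,2)=33.7460, V(4,3)=0.0000, V(4,4)=0.0000
(3,0): S=43.5782. Δ = (V_up−V_dn)/(S_up−S_dn) = (87.0943−116.2917)/(64.4957−35.2983) = -1.0000. V = [p*·87.0943 + (1−p*)·116.2917]/1.42 = 63.1754. B = V − Δ·S = 106.7535.
(3,1): S=79.6243. Δ = (V_up−V_dn)/(S_up−S_dn) = (33.7460−87.0943)/(117.8440−64.4957) = -1.0000. V = [p*·33.7460 + (1−p*)·87.0943]/1.42 = 27.1292. B = V − Δ·S = 106.7535.
(3,2): S=145.4864. Δ = (V_up−V_dn)/(S_up−S_dn) = (0.0000−33.7460)/(215.3198−117.8440) = -0.3462. V = [p*·0.0000 + (1−p*)·33.7460]/1.42 = 2.1282. B = V − Δ·S = 52.4954.
(3,3): S=265.8269. Δ = (V_up−V_dn)/(S_up−S_dn) = (0.0000−0.0000)/(393.4239−215.3198) = 0.0000. V = [p*·0.0000 + (1−p*)·0.0000]/1.42 = 0.0000. B = V − Δ·S = 0.0000.
(2,0): S=53.8002. Δ = (V_up−V_dn)/(S_up−S_dn) = (27.1292−63.1754)/(79.6243−43.5782) = -1.0000. V = [p*·27.1292 + (1−p*)·63.1754]/1.42 = 21.3783. B = V − Δ·S = 75.1785.
(2,1): S=98.3016. Δ = (V_up−V_dn)/(S_up−S_dn) = (2.1282−27.1292)/(145.4864−79.6243) = -0.3796. V = [p*·2.1282 + (1−p*)·27.1292]/1.42 = 3.0754. B = V − Δ·S = 40.3904.
(2,2): S=179.6128. Δ = (V_up−V_dn)/(S_up−S_dn) = (0.0000−2.1282)/(265.8269−145.4864) = -0.0177. V = [p*·0.0000 + (1−p*)·2.1282]/1.42 = 0.1342. B = V − Δ·S = 3.3106.
(1,0): S=66.4200. Δ = (V_up−V_dn)/(S_up−S_dn) = (3.0754−21.3783)/(98.3016−53.8002) = -0.4113. V = [p*·3.0754 + (1−p*)·21.3783]/1.42 = 3.3201. B = V − Δ·S = 30.6378.
(1,1): S=121.3600. Δ = (V_up−V_dn)/(S_up−S_dn) = (0.1342−3.0754)/(179.6128−98.3016) = -0.0362. V = [p*·0.1342 + (1−p*)·3.0754]/1.42 = 0.2800. B = V − Δ·S = 4.6699.
(0,0): S=82.0000. Δ = (V_up−V_dn)/(S_up−S_dn) = (0.2800−3.3201)/(121.3600−66.4200) = -0.0553. V = [p*·0.2800 + (1−p*)·3.3201]/1.42 = 0.3889. B = V − Δ·S = 4.9263.
Root portfolio cost Δ·82+B reproduces V0=0.3889.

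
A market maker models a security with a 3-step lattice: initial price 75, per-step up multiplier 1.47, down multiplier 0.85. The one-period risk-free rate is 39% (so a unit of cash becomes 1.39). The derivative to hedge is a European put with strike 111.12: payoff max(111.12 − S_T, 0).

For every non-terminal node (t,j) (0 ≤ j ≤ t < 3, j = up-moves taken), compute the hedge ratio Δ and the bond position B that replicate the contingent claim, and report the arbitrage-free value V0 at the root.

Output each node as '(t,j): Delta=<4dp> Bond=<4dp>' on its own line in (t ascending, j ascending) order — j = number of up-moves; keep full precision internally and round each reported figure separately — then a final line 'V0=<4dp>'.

No-arbitrage ⇒ martingale measure with p* = (R−d)/(u−d) = 0.8710.
Terminal payoffs: V(3,0)=65.0606, V(3,1)=31.4644, V(3,2)=0.0000, V(3,3)=0.0000
(2,0): S=54.1875. Δ = (V_up−V_dn)/(S_up−S_dn) = (31.4644−65.0606)/(79.6556−46.0594) = -1.0000. V = [p*·31.4644 + (1−p*)·65.0606]/1.39 = 25.7549. B = V − Δ·S = 79.9424.
(2,1): S=93.7125. Δ = (V_up−V_dn)/(S_up−S_dn) = (0.0000−31.4644)/(137.7574−79.6556) = -0.5415. V = [p*·0.0000 + (1−p*)·31.4644]/1.39 = 2.9208. B = V − Δ·S = 53.6698.
(2,2): S=162.0675. Δ = (V_up−V_dn)/(S_up−S_dn) = (0.0000−0.0000)/(238.2392−137.7574) = 0.0000. V = [p*·0.0000 + (1−p*)·0.0000]/1.39 = 0.0000. B = V − Δ·S = 0.0000.
(1,0): S=63.7500. Δ = (V_up−V_dn)/(S_up−S_dn) = (2.9208−25.7549)/(93.7125−54.1875) = -0.5777. V = [p*·2.9208 + (1−p*)·25.7549]/1.39 = 4.2210. B = V − Δ·S = 41.0502.
(1,1): S=110.2500. Δ = (V_up−V_dn)/(S_up−S_dn) = (0.0000−2.9208)/(162.0675−93.7125) = -0.0427. V = [p*·0.0000 + (1−p*)·2.9208]/1.39 = 0.2711. B = V − Δ·S = 4.9821.
(0,0): S=75.0000. Δ = (V_up−V_dn)/(S_up−S_dn) = (0.2711−4.2210)/(110.2500−63.7500) = -0.0849. V = [p*·0.2711 + (1−p*)·4.2210]/1.39 = 0.5617. B = V − Δ·S = 6.9324.
Root portfolio cost Δ·75+B reproduces V0=0.5617.

(0,0): Delta=-0.0849 Bond=6.9324
(1,0): Delta=-0.5777 Bond=41.0502
(1,1): Delta=-0.0427 Bond=4.9821
(2,0): Delta=-1.0000 Bond=79.9424
(2,1): Delta=-0.5415 Bond=53.6698
(2,2): Delta=0.0000 Bond=0.0000
V0=0.5617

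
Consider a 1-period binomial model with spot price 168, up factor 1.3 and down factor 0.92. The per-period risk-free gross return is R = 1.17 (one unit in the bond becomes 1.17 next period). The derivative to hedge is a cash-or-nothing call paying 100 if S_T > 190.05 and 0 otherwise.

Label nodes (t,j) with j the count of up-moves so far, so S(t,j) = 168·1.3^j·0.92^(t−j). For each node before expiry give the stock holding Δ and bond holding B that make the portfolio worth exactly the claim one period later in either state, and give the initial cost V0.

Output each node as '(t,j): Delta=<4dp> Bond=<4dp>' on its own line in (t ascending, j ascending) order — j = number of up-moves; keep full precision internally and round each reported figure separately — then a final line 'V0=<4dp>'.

Under the risk-neutral measure, an up-move has probability p* = (R−d)/(u−d) = 0.6579 and values discount at R = 1.17.
At expiry t=1: V(1,0)=0.0000, V(1,1)=100.0000
Node (0,0) S=168.0000: V=(p*·100.0000+(1−p*)·0.0000)/1.17=56.2303; Δ=(100.0000−0.0000)/(218.4000−154.5600)=1.5664; B=V−Δ·S=-206.9276
Check: Δ(0,0)·S0 + B(0,0) = 56.2303 = V0.

(0,0): Delta=1.5664 Bond=-206.9276
V0=56.2303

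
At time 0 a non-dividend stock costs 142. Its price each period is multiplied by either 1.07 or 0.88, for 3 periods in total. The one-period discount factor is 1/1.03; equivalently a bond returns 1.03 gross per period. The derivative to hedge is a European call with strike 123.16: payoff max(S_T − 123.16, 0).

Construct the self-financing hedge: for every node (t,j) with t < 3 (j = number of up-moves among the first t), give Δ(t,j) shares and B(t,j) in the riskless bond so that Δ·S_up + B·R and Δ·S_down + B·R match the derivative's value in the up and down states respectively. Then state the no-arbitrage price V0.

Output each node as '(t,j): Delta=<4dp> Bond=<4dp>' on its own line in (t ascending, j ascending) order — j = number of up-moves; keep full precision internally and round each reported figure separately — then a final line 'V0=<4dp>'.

Under the risk-neutral measure, an up-move has probability p* = (R−d)/(u−d) = 0.7895 and values discount at R = 1.03.
At expiry t=3: V(3,0)=0.0000, V(3,1)=0.0000, V(3,2)=19.9067, V(3,3)=50.7961
(2,0): S=109.9648. Δ = (V_up−V_dn)/(S_up−S_dn) = (0.0000−0.0000)/(117.6623−96.7690) = 0.0000. V = [p*·0.0000 + (1−p*)·0.0000]/1.03 = 0.0000. B = V − Δ·S = 0.0000.
(2,1): S=133.7072. Δ = (V_up−V_dn)/(S_up−S_dn) = (19.9067−0.0000)/(143.0667−117.6623) = 0.7836. V = [p*·19.9067 + (1−p*)·0.0000]/1.03 = 15.2581. B = V − Δ·S = -89.5140.
(2,2): S=162.5758. Δ = (V_up−V_dn)/(S_up−S_dn) = (50.7961−19.9067)/(173.9561−143.0667) = 1.0000. V = [p*·50.7961 + (1−p*)·19.9067]/1.03 = 43.0030. B = V − Δ·S = -119.5728.
(1,0): S=124.9600. Δ = (V_up−V_dn)/(S_up−S_dn) = (15.2581−0.0000)/(133.7072−109.9648) = 0.6427. V = [p*·15.2581 + (1−p*)·0.0000]/1.03 = 11.6950. B = V − Δ·S = -68.6107.
(1,1): S=151.9400. Δ = (V_up−V_dn)/(S_up−S_dn) = (43.0030−15.2581)/(162.5758−133.7072) = 0.9611. V = [p*·43.0030 + (1−p*)·15.2581]/1.03 = 36.0796. B = V − Δ·S = -109.9463.
(0,0): S=142.0000. Δ = (V_up−V_dn)/(S_up−S_dn) = (36.0796−11.6950)/(151.9400−124.9600) = 0.9038. V = [p*·36.0796 + (1−p*)·11.6950]/1.03 = 30.0446. B = V − Δ·S = -98.2952.
Root portfolio cost Δ·142+B reproduces V0=30.0446.

(0,0): Delta=0.9038 Bond=-98.2952
(1,0): Delta=0.6427 Bond=-68.6107
(1,1): Delta=0.9611 Bond=-109.9463
(2,0): Delta=0.0000 Bond=0.0000
(2,1): Delta=0.7836 Bond=-89.5140
(2,2): Delta=1.0000 Bond=-119.5728
V0=30.0446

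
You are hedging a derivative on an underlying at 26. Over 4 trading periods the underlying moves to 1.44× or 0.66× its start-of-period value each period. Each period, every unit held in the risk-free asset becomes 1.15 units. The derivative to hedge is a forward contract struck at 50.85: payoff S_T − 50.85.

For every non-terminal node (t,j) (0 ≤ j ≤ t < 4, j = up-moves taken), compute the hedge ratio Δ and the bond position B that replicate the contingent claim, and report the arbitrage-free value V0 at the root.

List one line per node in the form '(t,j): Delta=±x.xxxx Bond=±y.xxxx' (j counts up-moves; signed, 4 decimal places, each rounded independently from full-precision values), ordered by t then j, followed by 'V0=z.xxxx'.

(0,0): Delta=1.0000 Bond=-29.0737
(1,0): Delta=1.0000 Bond=-33.4347
(1,1): Delta=1.0000 Bond=-33.4347
(2,0): Delta=1.0000 Bond=-38.4499
(2,1): Delta=1.0000 Bond=-38.4499
(2,2): Delta=1.0000 Bond=-38.4499
(3,0): Delta=1.0000 Bond=-44.2174
(3,1): Delta=1.0000 Bond=-44.2174
(3,2): Delta=1.0000 Bond=-44.2174
(3,3): Delta=1.0000 Bond=-44.2174
V0=-3.0737

The replicating-portfolio and risk-neutral prices coincide; use p* = (1.15−0.66)/(1.44−0.66) = 0.6282 for the latter.
At expiry t=4: V(4,0)=-45.9166, V(4,1)=-40.0861, V(4,2)=-27.3652, V(4,3)=0.3895, V(4,4)=60.9452
  t=3,j=0: stock 7.4749 → up 10.7639 (V=-40.0861), down 4.9334 (V=-45.9166). Price -36.7425; hedge Δ=1.0000, bond B=-44.2174.
  t=3,j=1: stock 16.3089 → up 23.4848 (V=-27.3652), down 10.7639 (V=-40.0861). Price -27.9085; hedge Δ=1.0000, bond B=-44.2174.
  t=3,j=2: stock 35.5830 → up 51.2395 (V=0.3895), down 23.4848 (V=-27.3652). Price -8.6344; hedge Δ=1.0000, bond B=-44.2174.
  t=3,j=3: stock 77.6356 → up 111.7952 (V=60.9452), down 51.2395 (V=0.3895). Price 33.4182; hedge Δ=1.0000, bond B=-44.2174.
  t=2,j=0: stock 11.3256 → up 16.3089 (V=-27.9085), down 7.4749 (V=-36.7425). Price -27.1243; hedge Δ=1.0000, bond B=-38.4499.
  t=2,j=1: stock 24.7104 → up 35.5830 (V=-8.6344), down 16.3089 (V=-27.9085). Price -13.7395; hedge Δ=1.0000, bond B=-38.4499.
  t=2,j=2: stock 53.9136 → up 77.6356 (V=33.4182), down 35.5830 (V=-8.6344). Price 15.4637; hedge Δ=1.0000, bond B=-38.4499.
  t=1,j=0: stock 17.1600 → up 24.7104 (V=-13.7395), down 11.3256 (V=-27.1243). Price -16.2747; hedge Δ=1.0000, bond B=-33.4347.
  t=1,j=1: stock 37.4400 → up 53.9136 (V=15.4637), down 24.7104 (V=-13.7395). Price 4.0053; hedge Δ=1.0000, bond B=-33.4347.
  t=0,j=0: stock 26.0000 → up 37.4400 (V=4.0053), down 17.1600 (V=-16.2747). Price -3.0737; hedge Δ=1.0000, bond B=-29.0737.
Check: Δ(0,0)·S0 + B(0,0) = -3.0737 = V0.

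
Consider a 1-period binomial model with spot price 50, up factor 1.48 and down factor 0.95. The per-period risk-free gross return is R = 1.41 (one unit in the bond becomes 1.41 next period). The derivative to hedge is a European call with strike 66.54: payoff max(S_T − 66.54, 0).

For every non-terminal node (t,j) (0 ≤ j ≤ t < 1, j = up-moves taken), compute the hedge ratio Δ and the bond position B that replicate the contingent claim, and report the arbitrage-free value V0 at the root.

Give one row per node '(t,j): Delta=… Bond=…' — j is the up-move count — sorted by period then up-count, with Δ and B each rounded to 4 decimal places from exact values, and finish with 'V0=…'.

Risk-neutral probability p* = (R−d)/(u−d) = (1.41−0.95)/(1.48−0.95) = 0.8679.
Payoff layer (t=1): V(1,0)=0.0000, V(1,1)=7.4600
Node (0,0) S=50.0000: V=(p*·7.4600+(1−p*)·0.0000)/1.41=4.5920; Δ=(7.4600−0.0000)/(74.0000−47.5000)=0.2815; B=V−Δ·S=-9.4835
Self-financing check: at every node Δ·S+B equals the discounted successor values.

(0,0): Delta=0.2815 Bond=-9.4835
V0=4.5920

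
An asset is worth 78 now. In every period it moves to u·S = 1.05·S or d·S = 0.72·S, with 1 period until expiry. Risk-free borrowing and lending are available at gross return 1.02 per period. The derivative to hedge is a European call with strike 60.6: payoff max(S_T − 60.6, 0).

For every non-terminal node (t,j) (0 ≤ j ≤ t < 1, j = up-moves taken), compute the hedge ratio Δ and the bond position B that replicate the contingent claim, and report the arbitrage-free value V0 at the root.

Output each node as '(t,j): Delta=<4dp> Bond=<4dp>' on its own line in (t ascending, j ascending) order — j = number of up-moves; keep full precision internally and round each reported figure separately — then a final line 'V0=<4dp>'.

(0,0): Delta=0.8275 Bond=-45.5615
V0=18.9840

The replicating-portfolio and risk-neutral prices coincide; use p* = (1.02−0.72)/(1.05−0.72) = 0.9091 for the latter.
At expiry t=1: V(1,0)=0.0000, V(1,1)=21.3000
Node (0,0) S=78.0000: V=(p*·21.3000+(1−p*)·0.0000)/1.02=18.9840; Δ=(21.3000−0.0000)/(81.9000−56.1600)=0.8275; B=V−Δ·S=-45.5615
The time-0 hedge costs 18.9840, which is the no-arbitrage price.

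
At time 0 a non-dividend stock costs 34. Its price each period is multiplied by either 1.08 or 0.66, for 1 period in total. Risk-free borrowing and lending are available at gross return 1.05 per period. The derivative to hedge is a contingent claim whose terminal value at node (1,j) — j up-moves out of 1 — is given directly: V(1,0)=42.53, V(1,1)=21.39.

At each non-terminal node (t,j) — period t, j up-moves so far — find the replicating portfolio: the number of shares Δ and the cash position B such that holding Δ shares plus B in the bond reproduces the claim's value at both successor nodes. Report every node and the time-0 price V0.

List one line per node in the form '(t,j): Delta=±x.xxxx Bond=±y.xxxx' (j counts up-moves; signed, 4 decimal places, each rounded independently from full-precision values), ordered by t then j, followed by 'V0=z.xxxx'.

(0,0): Delta=-1.4804 Bond=72.1429
V0=21.8095

Under the risk-neutral measure, an up-move has probability p* = (R−d)/(u−d) = 0.9286 and values discount at R = 1.05.
Terminal payoffs: V(1,0)=42.5300, V(1,1)=21.3900
  t=0,j=0: stock 34.0000 → up 36.7200 (V=21.3900), down 22.4400 (V=42.5300). Price 21.8095; hedge Δ=-1.4804, bond B=72.1429.
The time-0 hedge costs 21.8095, which is the no-arbitrage price.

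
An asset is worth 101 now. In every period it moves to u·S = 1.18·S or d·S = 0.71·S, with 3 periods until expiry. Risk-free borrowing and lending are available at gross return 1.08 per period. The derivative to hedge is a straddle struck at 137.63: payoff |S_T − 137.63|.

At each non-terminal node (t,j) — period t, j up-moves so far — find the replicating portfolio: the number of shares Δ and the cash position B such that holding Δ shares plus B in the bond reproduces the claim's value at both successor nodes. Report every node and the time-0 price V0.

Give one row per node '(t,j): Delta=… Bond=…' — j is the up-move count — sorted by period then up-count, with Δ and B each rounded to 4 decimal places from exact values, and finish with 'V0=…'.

(0,0): Delta=-0.3661 Bond=67.1667
(1,0): Delta=-1.0000 Bond=117.9955
(1,1): Delta=-0.2630 Bond=60.2548
(2,0): Delta=-1.0000 Bond=127.4352
(2,1): Delta=-1.0000 Bond=127.4352
(2,2): Delta=-0.1432 Bond=48.2211
V0=30.1885

No-arbitrage ⇒ martingale measure with p* = (R−d)/(u−d) = 0.7872.
Payoff layer (t=3): V(3,0)=101.4810, V(3,1)=77.5514, V(3,2)=37.7810, V(3,3)=28.3162
  t=2,j=0: stock 50.9141 → up 60.0786 (V=77.5514), down 36.1490 (V=101.4810). Price 76.5211; hedge Δ=-1.0000, bond B=127.4352.
  t=2,j=1: stock 84.6178 → up 99.8490 (V=37.7810), down 60.0786 (V=77.5514). Price 42.8174; hedge Δ=-1.0000, bond B=127.4352.
  t=2,j=2: stock 140.6324 → up 165.9462 (V=28.3162), down 99.8490 (V=37.7810). Price 28.0833; hedge Δ=-0.1432, bond B=48.2211.
  t=1,j=0: stock 71.7100 → up 84.6178 (V=42.8174), down 50.9141 (V=76.5211). Price 46.2855; hedge Δ=-1.0000, bond B=117.9955.
  t=1,j=1: stock 119.1800 → up 140.6324 (V=28.0833), down 84.6178 (V=42.8174). Price 28.9058; hedge Δ=-0.2630, bond B=60.2548.
  t=0,j=0: stock 101.0000 → up 119.1800 (V=28.9058), down 71.7100 (V=46.2855). Price 30.1885; hedge Δ=-0.3661, bond B=67.1667.
Root portfolio cost Δ·101+B reproduces V0=30.1885.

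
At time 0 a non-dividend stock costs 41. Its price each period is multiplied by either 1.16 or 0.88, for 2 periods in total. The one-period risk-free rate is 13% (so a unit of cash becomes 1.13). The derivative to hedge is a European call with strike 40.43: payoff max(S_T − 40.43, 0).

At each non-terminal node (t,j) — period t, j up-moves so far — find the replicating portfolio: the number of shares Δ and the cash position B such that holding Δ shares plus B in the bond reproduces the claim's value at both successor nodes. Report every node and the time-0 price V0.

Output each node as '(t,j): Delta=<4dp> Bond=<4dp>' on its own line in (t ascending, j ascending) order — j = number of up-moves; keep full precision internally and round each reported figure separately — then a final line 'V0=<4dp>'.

Under the risk-neutral measure, an up-move has probability p* = (R−d)/(u−d) = 0.8929 and values discount at R = 1.13.
At expiry t=2: V(2,0)=0.0000, V(2,1)=1.4228, V(2,2)=14.7396
(1,0): S=36.0800. Δ = (V_up−V_dn)/(S_up−S_dn) = (1.4228−0.0000)/(41.8528−31.7504) = 0.1408. V = [p*·1.4228 + (1−p*)·0.0000]/1.13 = 1.1242. B = V − Δ·S = -3.9572.
(1,1): S=47.5600. Δ = (V_up−V_dn)/(S_up−S_dn) = (14.7396−1.4228)/(55.1696−41.8528) = 1.0000. V = [p*·14.7396 + (1−p*)·1.4228]/1.13 = 11.7812. B = V − Δ·S = -35.7788.
(0,0): S=41.0000. Δ = (V_up−V_dn)/(S_up−S_dn) = (11.7812−1.1242)/(47.5600−36.0800) = 0.9283. V = [p*·11.7812 + (1−p*)·1.1242]/1.13 = 9.4154. B = V − Δ·S = -28.6454.
Self-financing check: at every node Δ·S+B equals the discounted successor values.

(0,0): Delta=0.9283 Bond=-28.6454
(1,0): Delta=0.1408 Bond=-3.9572
(1,1): Delta=1.0000 Bond=-35.7788
V0=9.4154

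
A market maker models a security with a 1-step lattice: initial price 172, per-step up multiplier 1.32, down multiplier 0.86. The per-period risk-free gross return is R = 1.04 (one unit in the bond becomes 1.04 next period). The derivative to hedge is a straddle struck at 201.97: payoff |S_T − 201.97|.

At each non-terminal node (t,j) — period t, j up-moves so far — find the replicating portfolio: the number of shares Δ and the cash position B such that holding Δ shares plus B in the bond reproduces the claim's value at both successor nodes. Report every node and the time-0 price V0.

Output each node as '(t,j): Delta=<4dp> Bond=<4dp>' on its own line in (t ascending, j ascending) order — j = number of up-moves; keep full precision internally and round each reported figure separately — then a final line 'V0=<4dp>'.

(0,0): Delta=-0.3663 Bond=104.0673
V0=41.0673

Since d<R<u, set p* = (R−d)/(u−d) = 0.3913; price each node as the discounted p*-expectation of its children.
Terminal values V(1,·): V(1,0)=54.0500, V(1,1)=25.0700
  t=0,j=0: stock 172.0000 → up 227.0400 (V=25.0700), down 147.9200 (V=54.0500). Price 41.0673; hedge Δ=-0.3663, bond B=104.0673.
Root portfolio cost Δ·172+B reproduces V0=41.0673.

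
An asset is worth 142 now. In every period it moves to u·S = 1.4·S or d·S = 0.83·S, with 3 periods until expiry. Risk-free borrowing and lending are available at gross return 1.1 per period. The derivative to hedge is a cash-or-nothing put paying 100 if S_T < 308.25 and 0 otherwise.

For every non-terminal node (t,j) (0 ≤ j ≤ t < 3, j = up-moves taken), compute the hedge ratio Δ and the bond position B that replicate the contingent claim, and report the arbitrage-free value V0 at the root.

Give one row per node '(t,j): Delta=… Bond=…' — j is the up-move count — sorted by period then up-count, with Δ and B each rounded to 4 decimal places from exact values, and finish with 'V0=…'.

No-arbitrage ⇒ martingale measure with p* = (R−d)/(u−d) = 0.4737.
Terminal values V(3,·): V(3,0)=100.0000, V(3,1)=100.0000, V(3,2)=100.0000, V(3,3)=0.0000
Node (2,0) S=97.8238: V=(p*·100.0000+(1−p*)·100.0000)/1.1=90.9091; Δ=(100.0000−100.0000)/(136.9533−81.1938)=0.0000; B=V−Δ·S=90.9091
Node (2,1) S=165.0040: V=(p*·100.0000+(1−p*)·100.0000)/1.1=90.9091; Δ=(100.0000−100.0000)/(231.0056−136.9533)=0.0000; B=V−Δ·S=90.9091
Node (2,2) S=278.3200: V=(p*·0.0000+(1−p*)·100.0000)/1.1=47.8469; Δ=(0.0000−100.0000)/(389.6480−231.0056)=-0.6303; B=V−Δ·S=223.2855
Node (1,0) S=117.8600: V=(p*·90.9091+(1−p*)·90.9091)/1.1=82.6446; Δ=(90.9091−90.9091)/(165.0040−97.8238)=0.0000; B=V−Δ·S=82.6446
Node (1,1) S=198.8000: V=(p*·47.8469+(1−p*)·90.9091)/1.1=64.1011; Δ=(47.8469−90.9091)/(278.3200−165.0040)=-0.3800; B=V−Δ·S=139.6488
Node (0,0) S=142.0000: V=(p*·64.1011+(1−p*)·82.6446)/1.1=67.1462; Δ=(64.1011−82.6446)/(198.8000−117.8600)=-0.2291; B=V−Δ·S=99.6787
Root portfolio cost Δ·142+B reproduces V0=67.1462.

(0,0): Delta=-0.2291 Bond=99.6787
(1,0): Delta=0.0000 Bond=82.6446
(1,1): Delta=-0.3800 Bond=139.6488
(2,0): Delta=0.0000 Bond=90.9091
(2,1): Delta=0.0000 Bond=90.9091
(2,2): Delta=-0.6303 Bond=223.2855
V0=67.1462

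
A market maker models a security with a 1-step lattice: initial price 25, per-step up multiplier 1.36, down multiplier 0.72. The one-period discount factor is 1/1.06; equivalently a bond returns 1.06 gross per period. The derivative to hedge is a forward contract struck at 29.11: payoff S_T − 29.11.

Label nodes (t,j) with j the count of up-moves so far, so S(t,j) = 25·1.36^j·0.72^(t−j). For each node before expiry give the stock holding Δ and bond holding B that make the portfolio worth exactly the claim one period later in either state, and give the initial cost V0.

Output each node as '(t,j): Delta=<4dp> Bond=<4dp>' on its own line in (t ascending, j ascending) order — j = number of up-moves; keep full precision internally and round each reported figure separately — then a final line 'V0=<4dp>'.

(0,0): Delta=1.0000 Bond=-27.4623
V0=-2.4623

The replicating-portfolio and risk-neutral prices coincide; use p* = (1.06−0.72)/(1.36−0.72) = 0.5312 for the latter.
Payoff layer (t=1): V(1,0)=-11.1100, V(1,1)=4.8900
(0,0): S=25.0000. Δ = (V_up−V_dn)/(S_up−S_dn) = (4.8900−-11.1100)/(34.0000−18.0000) = 1.0000. V = [p*·4.8900 + (1−p*)·-11.1100]/1.06 = -2.4623. B = V − Δ·S = -27.4623.
Self-financing check: at every node Δ·S+B equals the discounted successor values.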